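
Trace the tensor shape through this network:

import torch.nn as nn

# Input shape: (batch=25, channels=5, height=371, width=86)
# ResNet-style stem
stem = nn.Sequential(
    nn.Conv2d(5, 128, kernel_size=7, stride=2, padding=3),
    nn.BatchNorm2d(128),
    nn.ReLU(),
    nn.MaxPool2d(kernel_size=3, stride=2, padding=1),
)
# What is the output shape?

Input shape: (25, 5, 371, 86)
  -> after Conv2d 7x7 stride=2: (25, 128, 186, 43)
Output shape: (25, 128, 93, 22)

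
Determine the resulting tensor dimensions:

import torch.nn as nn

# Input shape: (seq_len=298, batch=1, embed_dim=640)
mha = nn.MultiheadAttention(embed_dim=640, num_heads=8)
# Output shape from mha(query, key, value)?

Input shape: (298, 1, 640)
Output shape: (298, 1, 640)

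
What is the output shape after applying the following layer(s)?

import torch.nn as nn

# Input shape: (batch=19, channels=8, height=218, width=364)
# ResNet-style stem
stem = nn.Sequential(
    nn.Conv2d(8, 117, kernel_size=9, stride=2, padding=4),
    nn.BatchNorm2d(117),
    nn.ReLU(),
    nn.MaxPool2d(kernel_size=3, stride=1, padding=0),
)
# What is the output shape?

Input shape: (19, 8, 218, 364)
  -> after Conv2d 9x9 stride=2: (19, 117, 109, 182)
Output shape: (19, 117, 107, 180)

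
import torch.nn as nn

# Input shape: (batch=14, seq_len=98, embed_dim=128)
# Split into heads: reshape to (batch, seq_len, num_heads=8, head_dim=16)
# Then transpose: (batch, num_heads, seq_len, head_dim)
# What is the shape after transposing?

Input shape: (14, 98, 128)
  -> after reshape: (14, 98, 8, 16)
Output shape: (14, 8, 98, 16)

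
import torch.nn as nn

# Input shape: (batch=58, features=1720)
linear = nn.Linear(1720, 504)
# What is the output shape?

Input shape: (58, 1720)
Output shape: (58, 504)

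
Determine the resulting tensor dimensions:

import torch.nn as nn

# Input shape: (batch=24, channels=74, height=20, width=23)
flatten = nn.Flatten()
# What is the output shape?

Input shape: (24, 74, 20, 23)
Output shape: (24, 34040)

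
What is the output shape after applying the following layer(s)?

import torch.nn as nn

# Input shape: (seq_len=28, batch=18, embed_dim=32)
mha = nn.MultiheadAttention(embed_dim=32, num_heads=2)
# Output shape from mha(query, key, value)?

Input shape: (28, 18, 32)
Output shape: (28, 18, 32)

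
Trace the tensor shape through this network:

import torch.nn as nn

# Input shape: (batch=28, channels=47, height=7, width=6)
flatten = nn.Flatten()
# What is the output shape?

Input shape: (28, 47, 7, 6)
Output shape: (28, 1974)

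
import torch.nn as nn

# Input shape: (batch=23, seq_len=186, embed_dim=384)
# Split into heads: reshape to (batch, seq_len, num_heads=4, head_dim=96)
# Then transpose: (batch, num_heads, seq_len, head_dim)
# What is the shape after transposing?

Input shape: (23, 186, 384)
  -> after reshape: (23, 186, 4, 96)
Output shape: (23, 4, 186, 96)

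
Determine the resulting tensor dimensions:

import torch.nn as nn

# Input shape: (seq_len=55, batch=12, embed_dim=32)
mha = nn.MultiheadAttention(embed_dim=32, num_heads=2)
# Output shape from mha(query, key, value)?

Input shape: (55, 12, 32)
Output shape: (55, 12, 32)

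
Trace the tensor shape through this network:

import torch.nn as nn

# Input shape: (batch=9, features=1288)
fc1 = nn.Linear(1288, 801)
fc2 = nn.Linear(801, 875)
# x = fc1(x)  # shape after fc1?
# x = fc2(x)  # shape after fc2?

Input shape: (9, 1288)
  -> after fc1: (9, 801)
Output shape: (9, 875)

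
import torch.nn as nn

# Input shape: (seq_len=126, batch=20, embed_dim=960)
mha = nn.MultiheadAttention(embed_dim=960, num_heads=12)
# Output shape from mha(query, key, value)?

Input shape: (126, 20, 960)
Output shape: (126, 20, 960)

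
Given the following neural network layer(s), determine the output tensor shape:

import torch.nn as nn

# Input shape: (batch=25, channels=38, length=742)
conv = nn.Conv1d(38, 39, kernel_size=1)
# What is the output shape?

Input shape: (25, 38, 742)
Output shape: (25, 39, 742)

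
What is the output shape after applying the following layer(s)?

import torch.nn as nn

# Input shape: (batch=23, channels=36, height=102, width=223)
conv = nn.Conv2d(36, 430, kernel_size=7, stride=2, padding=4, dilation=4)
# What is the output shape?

Input shape: (23, 36, 102, 223)
Output shape: (23, 430, 43, 104)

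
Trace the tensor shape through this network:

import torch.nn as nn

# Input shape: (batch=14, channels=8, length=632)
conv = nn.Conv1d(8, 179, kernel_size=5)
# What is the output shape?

Input shape: (14, 8, 632)
Output shape: (14, 179, 628)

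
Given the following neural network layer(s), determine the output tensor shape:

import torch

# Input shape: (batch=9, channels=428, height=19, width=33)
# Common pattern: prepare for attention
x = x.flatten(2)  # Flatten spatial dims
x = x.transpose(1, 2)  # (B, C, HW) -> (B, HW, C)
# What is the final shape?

Input shape: (9, 428, 19, 33)
  -> after flatten(2): (9, 428, 627)
Output shape: (9, 627, 428)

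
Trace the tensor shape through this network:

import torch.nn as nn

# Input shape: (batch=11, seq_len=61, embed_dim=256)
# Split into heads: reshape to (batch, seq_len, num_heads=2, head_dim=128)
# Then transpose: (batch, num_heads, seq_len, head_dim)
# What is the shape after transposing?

Input shape: (11, 61, 256)
  -> after reshape: (11, 61, 2, 128)
Output shape: (11, 2, 61, 128)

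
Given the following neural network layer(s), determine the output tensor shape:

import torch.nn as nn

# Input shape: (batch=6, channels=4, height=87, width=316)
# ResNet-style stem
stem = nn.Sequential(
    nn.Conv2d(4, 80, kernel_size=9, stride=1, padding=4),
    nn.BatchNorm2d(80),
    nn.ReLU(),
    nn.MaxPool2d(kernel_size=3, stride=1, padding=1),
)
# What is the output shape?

Input shape: (6, 4, 87, 316)
  -> after Conv2d 9x9 stride=1: (6, 80, 87, 316)
Output shape: (6, 80, 87, 316)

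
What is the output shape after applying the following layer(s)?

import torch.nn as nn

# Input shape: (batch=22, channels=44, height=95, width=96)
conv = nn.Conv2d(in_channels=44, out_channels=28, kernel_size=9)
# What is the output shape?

Input shape: (22, 44, 95, 96)
Output shape: (22, 28, 87, 88)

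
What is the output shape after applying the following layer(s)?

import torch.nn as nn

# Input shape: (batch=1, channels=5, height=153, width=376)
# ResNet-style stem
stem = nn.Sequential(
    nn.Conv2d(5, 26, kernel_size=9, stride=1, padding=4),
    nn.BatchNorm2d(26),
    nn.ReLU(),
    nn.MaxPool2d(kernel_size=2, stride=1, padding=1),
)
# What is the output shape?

Input shape: (1, 5, 153, 376)
  -> after Conv2d 9x9 stride=1: (1, 26, 153, 376)
Output shape: (1, 26, 154, 377)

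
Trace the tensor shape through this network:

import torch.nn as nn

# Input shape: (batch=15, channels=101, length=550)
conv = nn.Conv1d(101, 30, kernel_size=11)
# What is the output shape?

Input shape: (15, 101, 550)
Output shape: (15, 30, 540)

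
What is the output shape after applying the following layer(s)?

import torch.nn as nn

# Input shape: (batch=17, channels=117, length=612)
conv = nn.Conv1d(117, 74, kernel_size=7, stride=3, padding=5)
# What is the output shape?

Input shape: (17, 117, 612)
Output shape: (17, 74, 206)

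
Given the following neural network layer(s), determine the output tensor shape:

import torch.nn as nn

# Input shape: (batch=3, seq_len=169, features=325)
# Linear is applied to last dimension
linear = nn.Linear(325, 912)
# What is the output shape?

Input shape: (3, 169, 325)
Output shape: (3, 169, 912)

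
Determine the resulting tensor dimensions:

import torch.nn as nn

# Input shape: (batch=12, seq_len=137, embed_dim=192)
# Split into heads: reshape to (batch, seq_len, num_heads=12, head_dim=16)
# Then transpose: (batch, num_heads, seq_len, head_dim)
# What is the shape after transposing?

Input shape: (12, 137, 192)
  -> after reshape: (12, 137, 12, 16)
Output shape: (12, 12, 137, 16)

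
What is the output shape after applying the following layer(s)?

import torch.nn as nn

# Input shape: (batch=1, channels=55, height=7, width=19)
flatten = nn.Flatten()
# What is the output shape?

Input shape: (1, 55, 7, 19)
Output shape: (1, 7315)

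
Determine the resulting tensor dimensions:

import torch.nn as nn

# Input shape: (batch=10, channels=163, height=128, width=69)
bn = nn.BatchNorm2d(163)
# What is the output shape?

Input shape: (10, 163, 128, 69)
Output shape: (10, 163, 128, 69)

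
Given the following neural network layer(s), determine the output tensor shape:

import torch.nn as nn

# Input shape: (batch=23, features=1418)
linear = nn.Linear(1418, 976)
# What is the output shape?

Input shape: (23, 1418)
Output shape: (23, 976)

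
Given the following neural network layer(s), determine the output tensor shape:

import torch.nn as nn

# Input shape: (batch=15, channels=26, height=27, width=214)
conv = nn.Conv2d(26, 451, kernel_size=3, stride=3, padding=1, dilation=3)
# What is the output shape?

Input shape: (15, 26, 27, 214)
Output shape: (15, 451, 8, 70)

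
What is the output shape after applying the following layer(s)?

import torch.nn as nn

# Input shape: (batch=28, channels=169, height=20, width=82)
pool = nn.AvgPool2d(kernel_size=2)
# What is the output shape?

Input shape: (28, 169, 20, 82)
Output shape: (28, 169, 10, 41)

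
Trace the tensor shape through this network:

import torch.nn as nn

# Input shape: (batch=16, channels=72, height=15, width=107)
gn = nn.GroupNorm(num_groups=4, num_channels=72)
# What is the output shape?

Input shape: (16, 72, 15, 107)
Output shape: (16, 72, 15, 107)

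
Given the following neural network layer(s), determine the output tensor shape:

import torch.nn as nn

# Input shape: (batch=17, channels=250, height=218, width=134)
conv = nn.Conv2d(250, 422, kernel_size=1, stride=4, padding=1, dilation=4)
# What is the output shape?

Input shape: (17, 250, 218, 134)
Output shape: (17, 422, 55, 34)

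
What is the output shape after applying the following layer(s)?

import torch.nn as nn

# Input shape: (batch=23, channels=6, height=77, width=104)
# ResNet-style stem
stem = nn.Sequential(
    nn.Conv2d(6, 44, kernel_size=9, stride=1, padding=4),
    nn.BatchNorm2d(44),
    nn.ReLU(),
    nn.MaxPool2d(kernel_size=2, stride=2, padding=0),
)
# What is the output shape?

Input shape: (23, 6, 77, 104)
  -> after Conv2d 9x9 stride=1: (23, 44, 77, 104)
Output shape: (23, 44, 38, 52)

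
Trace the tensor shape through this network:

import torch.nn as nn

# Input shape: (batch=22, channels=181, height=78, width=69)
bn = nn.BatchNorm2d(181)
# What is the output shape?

Input shape: (22, 181, 78, 69)
Output shape: (22, 181, 78, 69)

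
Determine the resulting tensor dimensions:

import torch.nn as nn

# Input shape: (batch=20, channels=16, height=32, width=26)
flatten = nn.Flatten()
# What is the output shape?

Input shape: (20, 16, 32, 26)
Output shape: (20, 13312)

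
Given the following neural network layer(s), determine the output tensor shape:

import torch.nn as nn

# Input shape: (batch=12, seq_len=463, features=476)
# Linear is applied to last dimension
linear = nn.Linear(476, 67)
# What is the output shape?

Input shape: (12, 463, 476)
Output shape: (12, 463, 67)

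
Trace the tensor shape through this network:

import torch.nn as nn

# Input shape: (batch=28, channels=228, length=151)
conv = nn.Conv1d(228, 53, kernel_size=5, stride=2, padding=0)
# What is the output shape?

Input shape: (28, 228, 151)
Output shape: (28, 53, 74)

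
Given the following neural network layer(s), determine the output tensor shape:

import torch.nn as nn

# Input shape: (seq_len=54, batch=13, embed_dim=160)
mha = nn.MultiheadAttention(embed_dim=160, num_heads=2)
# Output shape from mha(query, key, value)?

Input shape: (54, 13, 160)
Output shape: (54, 13, 160)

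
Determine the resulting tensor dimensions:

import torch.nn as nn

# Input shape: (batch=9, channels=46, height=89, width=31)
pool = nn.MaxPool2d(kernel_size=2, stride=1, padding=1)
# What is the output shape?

Input shape: (9, 46, 89, 31)
Output shape: (9, 46, 90, 32)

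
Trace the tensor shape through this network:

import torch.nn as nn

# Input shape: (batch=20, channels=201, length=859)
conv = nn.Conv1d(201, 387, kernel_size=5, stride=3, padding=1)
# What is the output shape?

Input shape: (20, 201, 859)
Output shape: (20, 387, 286)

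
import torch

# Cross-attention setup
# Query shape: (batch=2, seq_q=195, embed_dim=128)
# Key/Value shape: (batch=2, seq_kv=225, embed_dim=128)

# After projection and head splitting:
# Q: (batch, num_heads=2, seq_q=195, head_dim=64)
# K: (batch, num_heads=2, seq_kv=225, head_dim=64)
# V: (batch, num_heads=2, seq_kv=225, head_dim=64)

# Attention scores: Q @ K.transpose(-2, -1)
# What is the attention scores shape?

Input shape: (2, 195, 128)
Output shape: (2, 2, 195, 225)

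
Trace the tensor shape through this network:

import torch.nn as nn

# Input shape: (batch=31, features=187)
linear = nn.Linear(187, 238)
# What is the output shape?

Input shape: (31, 187)
Output shape: (31, 238)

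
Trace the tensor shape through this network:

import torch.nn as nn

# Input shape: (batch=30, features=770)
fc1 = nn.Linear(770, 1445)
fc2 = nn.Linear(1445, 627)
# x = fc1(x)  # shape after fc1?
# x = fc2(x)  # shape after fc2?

Input shape: (30, 770)
  -> after fc1: (30, 1445)
Output shape: (30, 627)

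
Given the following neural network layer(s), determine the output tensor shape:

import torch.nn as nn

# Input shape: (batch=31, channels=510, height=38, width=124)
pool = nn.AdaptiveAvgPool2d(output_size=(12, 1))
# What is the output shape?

Input shape: (31, 510, 38, 124)
Output shape: (31, 510, 12, 1)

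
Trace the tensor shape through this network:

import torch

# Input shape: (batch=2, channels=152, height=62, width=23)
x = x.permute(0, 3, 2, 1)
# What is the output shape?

Input shape: (2, 152, 62, 23)
Output shape: (2, 23, 62, 152)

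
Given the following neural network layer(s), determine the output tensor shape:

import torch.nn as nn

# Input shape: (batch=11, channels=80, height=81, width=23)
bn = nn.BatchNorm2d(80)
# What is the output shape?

Input shape: (11, 80, 81, 23)
Output shape: (11, 80, 81, 23)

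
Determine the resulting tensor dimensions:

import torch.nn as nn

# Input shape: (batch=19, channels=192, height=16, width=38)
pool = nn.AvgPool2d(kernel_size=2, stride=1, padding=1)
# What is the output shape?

Input shape: (19, 192, 16, 38)
Output shape: (19, 192, 17, 39)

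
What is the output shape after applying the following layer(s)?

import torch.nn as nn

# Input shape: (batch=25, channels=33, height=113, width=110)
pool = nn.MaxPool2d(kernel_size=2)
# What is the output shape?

Input shape: (25, 33, 113, 110)
Output shape: (25, 33, 56, 55)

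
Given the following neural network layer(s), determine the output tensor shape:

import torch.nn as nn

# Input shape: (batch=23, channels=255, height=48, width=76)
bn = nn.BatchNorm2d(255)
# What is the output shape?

Input shape: (23, 255, 48, 76)
Output shape: (23, 255, 48, 76)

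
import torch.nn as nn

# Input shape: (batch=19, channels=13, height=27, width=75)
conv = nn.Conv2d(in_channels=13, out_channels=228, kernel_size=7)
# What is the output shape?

Input shape: (19, 13, 27, 75)
Output shape: (19, 228, 21, 69)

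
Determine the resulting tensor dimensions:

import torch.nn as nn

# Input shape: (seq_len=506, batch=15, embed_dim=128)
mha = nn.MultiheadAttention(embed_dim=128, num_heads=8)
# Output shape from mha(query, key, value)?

Input shape: (506, 15, 128)
Output shape: (506, 15, 128)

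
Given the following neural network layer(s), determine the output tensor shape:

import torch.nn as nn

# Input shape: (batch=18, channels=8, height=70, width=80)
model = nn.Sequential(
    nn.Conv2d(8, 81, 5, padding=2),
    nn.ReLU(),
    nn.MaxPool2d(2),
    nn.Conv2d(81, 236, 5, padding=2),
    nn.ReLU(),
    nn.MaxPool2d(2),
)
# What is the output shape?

Input shape: (18, 8, 70, 80)
  -> after first Conv2d: (18, 81, 70, 80)
  -> after first MaxPool2d: (18, 81, 35, 40)
  -> after second Conv2d: (18, 236, 35, 40)
Output shape: (18, 236, 17, 20)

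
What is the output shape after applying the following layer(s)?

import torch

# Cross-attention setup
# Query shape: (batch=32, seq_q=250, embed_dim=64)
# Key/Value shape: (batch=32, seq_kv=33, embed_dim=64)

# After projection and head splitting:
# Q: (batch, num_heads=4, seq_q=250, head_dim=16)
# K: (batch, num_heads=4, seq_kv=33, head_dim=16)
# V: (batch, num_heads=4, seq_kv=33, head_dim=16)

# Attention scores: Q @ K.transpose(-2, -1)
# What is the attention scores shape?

Input shape: (32, 250, 64)
Output shape: (32, 4, 250, 33)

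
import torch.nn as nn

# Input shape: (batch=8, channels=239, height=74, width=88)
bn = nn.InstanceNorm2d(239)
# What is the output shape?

Input shape: (8, 239, 74, 88)
Output shape: (8, 239, 74, 88)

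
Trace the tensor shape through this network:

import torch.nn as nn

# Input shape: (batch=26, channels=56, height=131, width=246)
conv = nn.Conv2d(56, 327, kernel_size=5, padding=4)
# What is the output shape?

Input shape: (26, 56, 131, 246)
Output shape: (26, 327, 135, 250)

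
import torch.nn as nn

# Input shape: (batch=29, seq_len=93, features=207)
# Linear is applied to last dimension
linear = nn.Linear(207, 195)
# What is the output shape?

Input shape: (29, 93, 207)
Output shape: (29, 93, 195)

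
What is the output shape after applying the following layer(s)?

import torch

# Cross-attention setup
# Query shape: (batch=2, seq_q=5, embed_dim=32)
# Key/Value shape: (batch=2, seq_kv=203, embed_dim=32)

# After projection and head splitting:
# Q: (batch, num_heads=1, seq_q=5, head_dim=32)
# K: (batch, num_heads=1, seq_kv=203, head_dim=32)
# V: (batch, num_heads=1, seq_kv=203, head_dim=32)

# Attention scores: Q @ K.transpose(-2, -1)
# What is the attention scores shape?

Input shape: (2, 5, 32)
Output shape: (2, 1, 5, 203)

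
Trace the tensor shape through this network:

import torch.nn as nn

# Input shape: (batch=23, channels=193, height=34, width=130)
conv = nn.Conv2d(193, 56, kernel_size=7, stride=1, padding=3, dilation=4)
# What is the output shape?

Input shape: (23, 193, 34, 130)
Output shape: (23, 56, 16, 112)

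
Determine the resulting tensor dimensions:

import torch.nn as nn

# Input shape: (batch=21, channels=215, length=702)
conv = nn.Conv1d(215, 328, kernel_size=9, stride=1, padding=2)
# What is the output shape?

Input shape: (21, 215, 702)
Output shape: (21, 328, 698)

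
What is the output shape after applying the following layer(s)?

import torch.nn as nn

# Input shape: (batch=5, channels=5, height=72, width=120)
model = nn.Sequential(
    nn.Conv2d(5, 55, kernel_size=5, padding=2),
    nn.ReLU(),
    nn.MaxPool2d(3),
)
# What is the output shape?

Input shape: (5, 5, 72, 120)
  -> after Conv2d: (5, 55, 72, 120)
  -> after ReLU: (5, 55, 72, 120)
Output shape: (5, 55, 24, 40)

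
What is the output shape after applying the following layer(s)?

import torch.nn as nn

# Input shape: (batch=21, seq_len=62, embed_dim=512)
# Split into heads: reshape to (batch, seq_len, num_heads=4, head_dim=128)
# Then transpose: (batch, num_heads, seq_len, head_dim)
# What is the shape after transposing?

Input shape: (21, 62, 512)
  -> after reshape: (21, 62, 4, 128)
Output shape: (21, 4, 62, 128)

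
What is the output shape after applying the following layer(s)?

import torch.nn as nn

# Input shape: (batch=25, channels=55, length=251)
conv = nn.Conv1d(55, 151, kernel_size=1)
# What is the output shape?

Input shape: (25, 55, 251)
Output shape: (25, 151, 251)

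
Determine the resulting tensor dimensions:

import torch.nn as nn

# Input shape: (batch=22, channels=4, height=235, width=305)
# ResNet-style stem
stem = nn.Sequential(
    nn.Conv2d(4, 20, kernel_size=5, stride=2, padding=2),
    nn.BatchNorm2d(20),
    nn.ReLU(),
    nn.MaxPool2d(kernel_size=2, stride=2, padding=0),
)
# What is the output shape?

Input shape: (22, 4, 235, 305)
  -> after Conv2d 5x5 stride=2: (22, 20, 118, 153)
Output shape: (22, 20, 59, 76)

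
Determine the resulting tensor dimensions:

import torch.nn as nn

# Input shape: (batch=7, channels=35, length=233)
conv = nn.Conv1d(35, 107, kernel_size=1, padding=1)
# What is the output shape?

Input shape: (7, 35, 233)
Output shape: (7, 107, 235)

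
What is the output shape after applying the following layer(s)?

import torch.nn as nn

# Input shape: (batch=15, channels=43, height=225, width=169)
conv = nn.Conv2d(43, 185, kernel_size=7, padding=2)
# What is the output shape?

Input shape: (15, 43, 225, 169)
Output shape: (15, 185, 223, 167)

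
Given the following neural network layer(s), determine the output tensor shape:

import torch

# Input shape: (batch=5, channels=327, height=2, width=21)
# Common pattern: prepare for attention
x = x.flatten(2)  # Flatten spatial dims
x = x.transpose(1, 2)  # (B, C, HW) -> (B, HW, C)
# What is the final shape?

Input shape: (5, 327, 2, 21)
  -> after flatten(2): (5, 327, 42)
Output shape: (5, 42, 327)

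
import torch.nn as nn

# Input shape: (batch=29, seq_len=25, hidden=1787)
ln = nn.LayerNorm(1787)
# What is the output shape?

Input shape: (29, 25, 1787)
Output shape: (29, 25, 1787)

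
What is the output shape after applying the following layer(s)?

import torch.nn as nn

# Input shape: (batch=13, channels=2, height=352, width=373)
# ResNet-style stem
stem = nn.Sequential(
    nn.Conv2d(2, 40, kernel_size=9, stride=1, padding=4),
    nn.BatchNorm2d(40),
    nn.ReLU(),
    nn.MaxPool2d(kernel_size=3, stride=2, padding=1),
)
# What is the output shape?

Input shape: (13, 2, 352, 373)
  -> after Conv2d 9x9 stride=1: (13, 40, 352, 373)
Output shape: (13, 40, 176, 187)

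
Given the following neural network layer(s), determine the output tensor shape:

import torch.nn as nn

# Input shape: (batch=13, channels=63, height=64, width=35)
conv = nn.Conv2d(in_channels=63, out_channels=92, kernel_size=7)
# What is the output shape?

Input shape: (13, 63, 64, 35)
Output shape: (13, 92, 58, 29)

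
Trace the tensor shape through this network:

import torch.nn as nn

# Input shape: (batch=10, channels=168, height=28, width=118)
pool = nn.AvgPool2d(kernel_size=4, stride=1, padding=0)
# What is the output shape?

Input shape: (10, 168, 28, 118)
Output shape: (10, 168, 25, 115)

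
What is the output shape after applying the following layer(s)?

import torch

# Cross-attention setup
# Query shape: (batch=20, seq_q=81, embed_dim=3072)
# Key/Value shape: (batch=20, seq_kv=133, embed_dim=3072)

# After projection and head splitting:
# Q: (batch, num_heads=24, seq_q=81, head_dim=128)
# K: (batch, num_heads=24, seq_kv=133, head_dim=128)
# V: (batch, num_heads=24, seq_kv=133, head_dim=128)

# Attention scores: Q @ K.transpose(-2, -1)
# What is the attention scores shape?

Input shape: (20, 81, 3072)
Output shape: (20, 24, 81, 133)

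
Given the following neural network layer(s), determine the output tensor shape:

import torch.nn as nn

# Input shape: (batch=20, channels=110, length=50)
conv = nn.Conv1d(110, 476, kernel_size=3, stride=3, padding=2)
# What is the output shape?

Input shape: (20, 110, 50)
Output shape: (20, 476, 18)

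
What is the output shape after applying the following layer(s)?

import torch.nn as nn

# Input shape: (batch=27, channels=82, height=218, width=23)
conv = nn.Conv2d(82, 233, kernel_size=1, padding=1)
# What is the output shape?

Input shape: (27, 82, 218, 23)
Output shape: (27, 233, 220, 25)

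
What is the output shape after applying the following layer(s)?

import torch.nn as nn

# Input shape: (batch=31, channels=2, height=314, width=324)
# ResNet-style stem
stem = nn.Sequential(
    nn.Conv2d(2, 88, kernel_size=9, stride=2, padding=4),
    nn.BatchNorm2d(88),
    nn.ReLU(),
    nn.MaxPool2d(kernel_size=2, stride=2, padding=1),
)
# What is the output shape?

Input shape: (31, 2, 314, 324)
  -> after Conv2d 9x9 stride=2: (31, 88, 157, 162)
Output shape: (31, 88, 79, 82)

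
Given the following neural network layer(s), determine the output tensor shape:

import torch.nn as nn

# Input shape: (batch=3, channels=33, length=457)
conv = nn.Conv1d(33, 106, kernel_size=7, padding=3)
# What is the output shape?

Input shape: (3, 33, 457)
Output shape: (3, 106, 457)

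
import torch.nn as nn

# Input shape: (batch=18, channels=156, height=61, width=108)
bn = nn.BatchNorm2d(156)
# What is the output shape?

Input shape: (18, 156, 61, 108)
Output shape: (18, 156, 61, 108)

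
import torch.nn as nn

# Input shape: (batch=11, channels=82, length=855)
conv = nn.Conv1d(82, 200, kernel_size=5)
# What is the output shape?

Input shape: (11, 82, 855)
Output shape: (11, 200, 851)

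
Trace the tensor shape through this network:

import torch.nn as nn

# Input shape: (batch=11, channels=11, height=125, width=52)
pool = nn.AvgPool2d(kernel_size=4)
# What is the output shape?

Input shape: (11, 11, 125, 52)
Output shape: (11, 11, 31, 13)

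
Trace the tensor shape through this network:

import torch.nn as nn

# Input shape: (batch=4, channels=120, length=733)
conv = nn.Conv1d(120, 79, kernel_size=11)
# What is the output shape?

Input shape: (4, 120, 733)
Output shape: (4, 79, 723)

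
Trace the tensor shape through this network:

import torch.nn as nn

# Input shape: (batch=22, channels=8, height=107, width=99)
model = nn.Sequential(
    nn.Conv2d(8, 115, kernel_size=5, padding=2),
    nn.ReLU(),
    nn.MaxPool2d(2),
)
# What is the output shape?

Input shape: (22, 8, 107, 99)
  -> after Conv2d: (22, 115, 107, 99)
  -> after ReLU: (22, 115, 107, 99)
Output shape: (22, 115, 53, 49)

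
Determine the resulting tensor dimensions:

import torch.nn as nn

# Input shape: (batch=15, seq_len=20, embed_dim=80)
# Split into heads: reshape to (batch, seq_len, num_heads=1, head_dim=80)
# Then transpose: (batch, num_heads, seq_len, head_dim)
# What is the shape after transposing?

Input shape: (15, 20, 80)
  -> after reshape: (15, 20, 1, 80)
Output shape: (15, 1, 20, 80)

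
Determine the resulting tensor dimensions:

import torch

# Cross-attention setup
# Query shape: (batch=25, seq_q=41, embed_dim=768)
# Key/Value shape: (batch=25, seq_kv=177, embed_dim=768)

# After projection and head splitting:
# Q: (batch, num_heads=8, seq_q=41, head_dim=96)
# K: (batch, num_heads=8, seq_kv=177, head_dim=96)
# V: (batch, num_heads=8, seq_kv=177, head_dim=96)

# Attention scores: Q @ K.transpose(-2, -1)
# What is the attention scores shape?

Input shape: (25, 41, 768)
Output shape: (25, 8, 41, 177)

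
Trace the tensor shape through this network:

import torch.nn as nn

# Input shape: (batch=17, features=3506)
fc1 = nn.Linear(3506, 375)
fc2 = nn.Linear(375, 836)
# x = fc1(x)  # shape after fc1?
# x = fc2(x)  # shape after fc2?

Input shape: (17, 3506)
  -> after fc1: (17, 375)
Output shape: (17, 836)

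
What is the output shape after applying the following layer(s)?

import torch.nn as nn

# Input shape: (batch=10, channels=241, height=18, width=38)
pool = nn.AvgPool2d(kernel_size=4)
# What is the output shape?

Input shape: (10, 241, 18, 38)
Output shape: (10, 241, 4, 9)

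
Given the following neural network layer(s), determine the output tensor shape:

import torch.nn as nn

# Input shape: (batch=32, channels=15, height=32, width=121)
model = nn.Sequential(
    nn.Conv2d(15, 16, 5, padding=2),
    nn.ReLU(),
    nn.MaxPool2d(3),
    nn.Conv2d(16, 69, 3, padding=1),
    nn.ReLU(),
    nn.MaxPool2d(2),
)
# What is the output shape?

Input shape: (32, 15, 32, 121)
  -> after first Conv2d: (32, 16, 32, 121)
  -> after first MaxPool2d: (32, 16, 10, 40)
  -> after second Conv2d: (32, 69, 10, 40)
Output shape: (32, 69, 5, 20)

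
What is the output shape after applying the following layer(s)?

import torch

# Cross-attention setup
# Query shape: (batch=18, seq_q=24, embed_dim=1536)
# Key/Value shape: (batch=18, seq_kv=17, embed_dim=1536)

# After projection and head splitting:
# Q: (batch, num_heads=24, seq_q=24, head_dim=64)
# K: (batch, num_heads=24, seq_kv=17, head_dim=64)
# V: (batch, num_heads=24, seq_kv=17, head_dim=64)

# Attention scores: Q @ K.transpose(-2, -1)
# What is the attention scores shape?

Input shape: (18, 24, 1536)
Output shape: (18, 24, 24, 17)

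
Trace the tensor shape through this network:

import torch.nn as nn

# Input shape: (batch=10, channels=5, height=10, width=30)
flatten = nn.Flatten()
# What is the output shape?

Input shape: (10, 5, 10, 30)
Output shape: (10, 1500)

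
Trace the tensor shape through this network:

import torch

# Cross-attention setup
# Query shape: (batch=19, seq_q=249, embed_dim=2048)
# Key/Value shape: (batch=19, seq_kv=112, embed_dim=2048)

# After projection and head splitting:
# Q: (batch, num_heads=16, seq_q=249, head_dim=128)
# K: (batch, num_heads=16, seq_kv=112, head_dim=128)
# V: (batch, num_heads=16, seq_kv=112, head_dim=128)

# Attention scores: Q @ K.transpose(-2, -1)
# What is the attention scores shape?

Input shape: (19, 249, 2048)
Output shape: (19, 16, 249, 112)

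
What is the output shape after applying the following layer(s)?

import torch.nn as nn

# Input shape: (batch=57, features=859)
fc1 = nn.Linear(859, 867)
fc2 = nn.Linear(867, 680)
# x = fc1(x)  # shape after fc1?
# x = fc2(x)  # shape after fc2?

Input shape: (57, 859)
  -> after fc1: (57, 867)
Output shape: (57, 680)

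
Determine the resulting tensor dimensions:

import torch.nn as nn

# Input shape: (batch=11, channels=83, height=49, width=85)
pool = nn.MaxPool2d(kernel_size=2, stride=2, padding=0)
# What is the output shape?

Input shape: (11, 83, 49, 85)
Output shape: (11, 83, 24, 42)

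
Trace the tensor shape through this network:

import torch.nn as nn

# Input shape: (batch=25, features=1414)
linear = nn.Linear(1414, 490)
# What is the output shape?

Input shape: (25, 1414)
Output shape: (25, 490)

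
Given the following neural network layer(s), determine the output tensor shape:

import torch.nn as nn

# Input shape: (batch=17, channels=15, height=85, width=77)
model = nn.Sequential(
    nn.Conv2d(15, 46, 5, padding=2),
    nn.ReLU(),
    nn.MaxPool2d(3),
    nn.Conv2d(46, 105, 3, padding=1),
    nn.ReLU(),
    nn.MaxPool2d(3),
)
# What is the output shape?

Input shape: (17, 15, 85, 77)
  -> after first Conv2d: (17, 46, 85, 77)
  -> after first MaxPool2d: (17, 46, 28, 25)
  -> after second Conv2d: (17, 105, 28, 25)
Output shape: (17, 105, 9, 8)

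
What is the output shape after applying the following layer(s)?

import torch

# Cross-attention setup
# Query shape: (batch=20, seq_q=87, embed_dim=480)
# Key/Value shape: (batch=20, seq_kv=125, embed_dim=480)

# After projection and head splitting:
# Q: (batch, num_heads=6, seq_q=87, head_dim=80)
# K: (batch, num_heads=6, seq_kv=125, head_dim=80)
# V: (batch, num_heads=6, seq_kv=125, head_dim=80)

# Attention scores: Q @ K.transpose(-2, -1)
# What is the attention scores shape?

Input shape: (20, 87, 480)
Output shape: (20, 6, 87, 125)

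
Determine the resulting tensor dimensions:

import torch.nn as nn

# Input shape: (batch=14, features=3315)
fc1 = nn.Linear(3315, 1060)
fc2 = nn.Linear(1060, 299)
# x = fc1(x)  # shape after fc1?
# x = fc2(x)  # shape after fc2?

Input shape: (14, 3315)
  -> after fc1: (14, 1060)
Output shape: (14, 299)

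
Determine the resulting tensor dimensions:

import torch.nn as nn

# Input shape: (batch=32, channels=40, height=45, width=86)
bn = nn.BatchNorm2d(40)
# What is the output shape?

Input shape: (32, 40, 45, 86)
Output shape: (32, 40, 45, 86)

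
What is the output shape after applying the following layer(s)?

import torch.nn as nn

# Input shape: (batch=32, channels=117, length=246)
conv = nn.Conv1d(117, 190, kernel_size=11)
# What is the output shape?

Input shape: (32, 117, 246)
Output shape: (32, 190, 236)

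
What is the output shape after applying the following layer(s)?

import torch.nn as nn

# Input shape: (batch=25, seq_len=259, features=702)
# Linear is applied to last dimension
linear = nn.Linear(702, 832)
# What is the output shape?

Input shape: (25, 259, 702)
Output shape: (25, 259, 832)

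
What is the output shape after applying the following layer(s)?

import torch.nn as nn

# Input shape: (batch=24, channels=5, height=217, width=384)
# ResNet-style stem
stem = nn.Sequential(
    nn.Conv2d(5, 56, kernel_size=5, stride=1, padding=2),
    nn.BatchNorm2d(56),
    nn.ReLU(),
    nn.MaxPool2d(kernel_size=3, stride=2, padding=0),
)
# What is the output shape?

Input shape: (24, 5, 217, 384)
  -> after Conv2d 5x5 stride=1: (24, 56, 217, 384)
Output shape: (24, 56, 108, 191)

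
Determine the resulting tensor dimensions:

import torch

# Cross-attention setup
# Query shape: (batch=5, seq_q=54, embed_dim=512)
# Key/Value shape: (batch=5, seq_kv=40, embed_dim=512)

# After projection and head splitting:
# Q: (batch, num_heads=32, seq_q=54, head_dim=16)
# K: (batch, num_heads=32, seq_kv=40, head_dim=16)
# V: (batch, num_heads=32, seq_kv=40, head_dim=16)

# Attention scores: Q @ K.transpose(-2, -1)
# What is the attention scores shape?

Input shape: (5, 54, 512)
Output shape: (5, 32, 54, 40)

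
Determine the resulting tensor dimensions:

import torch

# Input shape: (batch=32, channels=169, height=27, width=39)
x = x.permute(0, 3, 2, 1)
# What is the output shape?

Input shape: (32, 169, 27, 39)
Output shape: (32, 39, 27, 169)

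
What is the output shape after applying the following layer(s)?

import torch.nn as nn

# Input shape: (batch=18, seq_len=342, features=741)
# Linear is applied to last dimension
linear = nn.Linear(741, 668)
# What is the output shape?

Input shape: (18, 342, 741)
Output shape: (18, 342, 668)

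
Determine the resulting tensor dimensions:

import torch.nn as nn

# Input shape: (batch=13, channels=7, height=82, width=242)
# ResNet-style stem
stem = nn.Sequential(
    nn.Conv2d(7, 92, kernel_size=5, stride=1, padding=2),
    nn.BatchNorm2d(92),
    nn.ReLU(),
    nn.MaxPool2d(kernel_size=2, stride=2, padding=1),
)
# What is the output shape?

Input shape: (13, 7, 82, 242)
  -> after Conv2d 5x5 stride=1: (13, 92, 82, 242)
Output shape: (13, 92, 42, 122)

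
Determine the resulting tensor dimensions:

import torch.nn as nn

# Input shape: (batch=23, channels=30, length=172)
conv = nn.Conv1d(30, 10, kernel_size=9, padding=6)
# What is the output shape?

Input shape: (23, 30, 172)
Output shape: (23, 10, 176)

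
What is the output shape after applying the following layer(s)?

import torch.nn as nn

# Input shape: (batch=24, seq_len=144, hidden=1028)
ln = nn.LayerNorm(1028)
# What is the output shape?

Input shape: (24, 144, 1028)
Output shape: (24, 144, 1028)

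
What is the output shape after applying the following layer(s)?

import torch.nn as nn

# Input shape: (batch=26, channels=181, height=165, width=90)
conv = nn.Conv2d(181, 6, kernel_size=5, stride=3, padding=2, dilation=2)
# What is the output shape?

Input shape: (26, 181, 165, 90)
Output shape: (26, 6, 54, 29)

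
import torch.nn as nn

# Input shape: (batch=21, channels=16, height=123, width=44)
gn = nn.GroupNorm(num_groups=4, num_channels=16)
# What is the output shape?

Input shape: (21, 16, 123, 44)
Output shape: (21, 16, 123, 44)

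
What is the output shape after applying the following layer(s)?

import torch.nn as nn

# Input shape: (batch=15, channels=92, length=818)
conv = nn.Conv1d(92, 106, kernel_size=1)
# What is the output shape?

Input shape: (15, 92, 818)
Output shape: (15, 106, 818)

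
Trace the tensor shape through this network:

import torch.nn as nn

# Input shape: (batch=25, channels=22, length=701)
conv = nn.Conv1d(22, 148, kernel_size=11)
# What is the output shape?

Input shape: (25, 22, 701)
Output shape: (25, 148, 691)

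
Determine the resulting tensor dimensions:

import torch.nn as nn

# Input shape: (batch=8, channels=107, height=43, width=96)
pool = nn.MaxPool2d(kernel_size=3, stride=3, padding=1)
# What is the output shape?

Input shape: (8, 107, 43, 96)
Output shape: (8, 107, 15, 32)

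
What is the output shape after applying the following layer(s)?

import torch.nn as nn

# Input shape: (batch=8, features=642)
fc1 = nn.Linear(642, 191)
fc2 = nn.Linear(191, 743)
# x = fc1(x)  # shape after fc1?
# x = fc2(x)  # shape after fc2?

Input shape: (8, 642)
  -> after fc1: (8, 191)
Output shape: (8, 743)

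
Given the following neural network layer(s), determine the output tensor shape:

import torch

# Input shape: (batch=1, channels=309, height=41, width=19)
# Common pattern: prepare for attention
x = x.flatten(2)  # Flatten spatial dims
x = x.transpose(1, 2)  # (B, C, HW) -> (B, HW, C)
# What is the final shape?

Input shape: (1, 309, 41, 19)
  -> after flatten(2): (1, 309, 779)
Output shape: (1, 779, 309)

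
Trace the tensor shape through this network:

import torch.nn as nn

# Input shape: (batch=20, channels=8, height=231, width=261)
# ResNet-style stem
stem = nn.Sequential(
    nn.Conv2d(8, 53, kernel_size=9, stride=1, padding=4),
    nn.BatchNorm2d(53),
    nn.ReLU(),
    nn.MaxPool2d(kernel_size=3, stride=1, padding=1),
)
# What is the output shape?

Input shape: (20, 8, 231, 261)
  -> after Conv2d 9x9 stride=1: (20, 53, 231, 261)
Output shape: (20, 53, 231, 261)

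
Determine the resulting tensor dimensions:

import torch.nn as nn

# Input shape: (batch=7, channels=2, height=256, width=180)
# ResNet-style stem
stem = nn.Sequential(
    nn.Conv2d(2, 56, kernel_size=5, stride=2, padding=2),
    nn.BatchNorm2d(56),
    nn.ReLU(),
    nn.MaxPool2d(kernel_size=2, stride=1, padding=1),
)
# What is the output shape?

Input shape: (7, 2, 256, 180)
  -> after Conv2d 5x5 stride=2: (7, 56, 128, 90)
Output shape: (7, 56, 129, 91)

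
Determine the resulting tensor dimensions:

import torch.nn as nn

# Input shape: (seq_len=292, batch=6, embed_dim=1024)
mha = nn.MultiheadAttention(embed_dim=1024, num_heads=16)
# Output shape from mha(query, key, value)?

Input shape: (292, 6, 1024)
Output shape: (292, 6, 1024)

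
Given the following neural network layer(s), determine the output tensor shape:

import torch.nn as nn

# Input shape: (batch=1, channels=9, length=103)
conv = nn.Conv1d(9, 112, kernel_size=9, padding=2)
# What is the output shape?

Input shape: (1, 9, 103)
Output shape: (1, 112, 99)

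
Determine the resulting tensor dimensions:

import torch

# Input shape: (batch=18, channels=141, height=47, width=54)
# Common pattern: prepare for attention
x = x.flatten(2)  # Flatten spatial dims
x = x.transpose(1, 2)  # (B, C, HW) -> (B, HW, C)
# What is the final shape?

Input shape: (18, 141, 47, 54)
  -> after flatten(2): (18, 141, 2538)
Output shape: (18, 2538, 141)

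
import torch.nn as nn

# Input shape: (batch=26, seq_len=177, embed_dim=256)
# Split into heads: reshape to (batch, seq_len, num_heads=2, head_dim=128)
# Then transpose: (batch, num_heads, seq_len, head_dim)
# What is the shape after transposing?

Input shape: (26, 177, 256)
  -> after reshape: (26, 177, 2, 128)
Output shape: (26, 2, 177, 128)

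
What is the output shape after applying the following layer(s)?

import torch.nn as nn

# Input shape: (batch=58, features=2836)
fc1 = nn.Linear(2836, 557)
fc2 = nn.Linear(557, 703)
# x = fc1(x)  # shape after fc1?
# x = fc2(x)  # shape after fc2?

Input shape: (58, 2836)
  -> after fc1: (58, 557)
Output shape: (58, 703)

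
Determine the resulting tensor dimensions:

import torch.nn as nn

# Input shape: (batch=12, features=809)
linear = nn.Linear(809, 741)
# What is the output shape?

Input shape: (12, 809)
Output shape: (12, 741)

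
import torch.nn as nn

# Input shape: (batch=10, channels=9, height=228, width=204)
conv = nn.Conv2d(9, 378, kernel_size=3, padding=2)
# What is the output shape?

Input shape: (10, 9, 228, 204)
Output shape: (10, 378, 230, 206)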